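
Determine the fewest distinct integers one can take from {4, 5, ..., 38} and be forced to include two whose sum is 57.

Two chosen integers sum to 57 exactly when both halves of some pair {x, 57−x} with 19 ≤ x ≤ 57−x ≤ 38 are chosen — 10 such pairs.
The remaining 15 elements (those with no distinct partner in range) can never complete a 57-sum, so the worst case takes all of them and one from each pair: 15 + 10 = 25.
Pigeonhole: the 26th integer has to be the second member of some pair, so 25 + 1 = 26.

26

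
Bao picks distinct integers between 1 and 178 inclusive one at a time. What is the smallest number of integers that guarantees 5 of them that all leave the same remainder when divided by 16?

The 16 residue classes mod 16 are the pigeonholes.
With 64 integers one could put 4 in each residue class and have no class reach 5.
The 65th integer pushes some class to 5, so 16·4 + 1 = 65.

65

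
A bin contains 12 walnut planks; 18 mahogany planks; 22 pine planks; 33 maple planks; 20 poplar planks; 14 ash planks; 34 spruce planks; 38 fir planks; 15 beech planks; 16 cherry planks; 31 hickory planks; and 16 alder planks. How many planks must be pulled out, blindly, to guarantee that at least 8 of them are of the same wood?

85

By the pigeonhole principle, put each drawn plank into a box by wood. The largest draw with every box below 8 takes min(count, 7) from each wood.
Σ min(cᵢ, 7) = 7 + 7 + 7 + 7 + 7 + 7 + 7 + 7 + 7 + 7 + 7 + 7 = 84.
Draw number 84 + 1 = 85 must push one box to 8.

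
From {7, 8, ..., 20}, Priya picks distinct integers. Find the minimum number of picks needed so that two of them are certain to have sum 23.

A set avoiding the sum 23 can contain at most one of each pair {x, 23−x}, plus the 4 elements whose complement lies outside the range.
The integers 12, …, 20 (9 of them) are such a set: any two sum to at least 12+13 = 25 > 23.
Pigeonhole: any 10th integer completes one of the 5 pairs, so 10 choices force a sum of 23.

10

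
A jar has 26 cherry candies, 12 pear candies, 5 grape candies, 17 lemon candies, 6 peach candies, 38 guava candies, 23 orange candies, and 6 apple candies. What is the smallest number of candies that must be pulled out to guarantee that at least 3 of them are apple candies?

In the worst case for collecting apple candies, every non-apple candy comes out first.
There are 26 + 12 + 5 + 17 + 6 + 38 + 23 = 127 non-apple candies altogether.
After those, each further candy must be apple, so 127 + 3 = 130 draws guarantee 3 apple candies.

130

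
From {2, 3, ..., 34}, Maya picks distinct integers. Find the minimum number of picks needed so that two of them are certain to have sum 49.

24

Two chosen integers sum to 49 exactly when both halves of some pair {x, 49−x} with 15 ≤ x ≤ 49−x ≤ 34 are chosen — 10 such pairs.
The remaining 13 elements (those with no distinct partner in range) can never complete a 49-sum, so the worst case takes all of them and one from each pair: 13 + 10 = 23.
By pigeonhole, the 24th integer has to be the second member of some pair, so 23 + 1 = 24.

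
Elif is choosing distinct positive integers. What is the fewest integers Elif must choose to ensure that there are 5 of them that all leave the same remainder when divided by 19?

By pigeonhole, the 19 residue classes mod 19 are the pigeonholes.
With 76 integers one could put 4 in each residue class and have no class reach 5.
The 77th integer pushes some class to 5, so 19·4 + 1 = 77.

77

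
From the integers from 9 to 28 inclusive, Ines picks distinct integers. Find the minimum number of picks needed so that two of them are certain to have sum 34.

A set avoiding the sum 34 can contain at most one of each pair {x, 34−x}, plus the 4 elements whose complement lies outside the range or equal to its own complement.
The integers 17, …, 28 (12 of them) are such a set: any two sum to at least 17+18 = 35 > 34.
Any 13th integer completes one of the 8 pairs, so 13 choices force a sum of 34.

13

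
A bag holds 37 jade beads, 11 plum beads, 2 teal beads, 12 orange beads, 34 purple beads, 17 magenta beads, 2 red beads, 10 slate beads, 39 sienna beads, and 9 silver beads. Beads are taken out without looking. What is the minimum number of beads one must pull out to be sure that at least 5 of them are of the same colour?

37

Put each drawn bead into a box by colour. The largest draw with every box below 5 takes min(count, 4) from each colour; colours with fewer than 4 contribute all they have.
Σ min(cᵢ, 4) = 4 + 4 + 2 + 4 + 4 + 4 + 2 + 4 + 4 + 4 = 36.
Draw number 36 + 1 = 37 must push one box to 5.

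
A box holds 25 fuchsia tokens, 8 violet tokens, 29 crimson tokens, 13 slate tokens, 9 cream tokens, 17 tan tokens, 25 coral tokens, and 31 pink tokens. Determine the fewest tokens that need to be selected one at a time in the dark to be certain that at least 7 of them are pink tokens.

In the worst case for collecting pink tokens, every non-pink token comes out first.
There are 25 + 8 + 29 + 13 + 9 + 17 + 25 = 126 non-pink tokens altogether.
After those, each further token must be pink, so 126 + 7 = 133 draws guarantee 7 pink tokens.

133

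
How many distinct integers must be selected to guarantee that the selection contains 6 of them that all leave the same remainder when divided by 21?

106

The 21 residue classes mod 21 are the pigeonholes.
With 105 integers one could put 5 in each residue class and have no class reach 6.
The 106th integer pushes some class to 6, so 21·5 + 1 = 106.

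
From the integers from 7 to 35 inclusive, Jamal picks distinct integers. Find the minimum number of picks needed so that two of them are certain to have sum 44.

17

A set avoiding the sum 44 can contain at most one of each pair {x, 44−x}, plus the 3 elements whose complement lies outside the range or equal to its own complement.
The integers 7, …, 22 (16 of them) are such a set: any two sum to at least 7+8 = 15 and at most 21+22 = 43 < 44.
Any 17th integer completes one of the 13 pairs, so 17 choices force a sum of 44.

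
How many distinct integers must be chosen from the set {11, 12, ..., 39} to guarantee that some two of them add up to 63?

Two chosen integers sum to 63 exactly when both halves of some pair {x, 63−x} with 24 ≤ x ≤ 63−x ≤ 39 are chosen — 8 such pairs.
The remaining 13 elements (those with no distinct partner in range) can never complete a 63-sum, so the worst case takes all of them and one from each pair: 13 + 8 = 21.
Pigeonhole: the 22nd integer has to be the second member of some pair, so 21 + 1 = 22.

22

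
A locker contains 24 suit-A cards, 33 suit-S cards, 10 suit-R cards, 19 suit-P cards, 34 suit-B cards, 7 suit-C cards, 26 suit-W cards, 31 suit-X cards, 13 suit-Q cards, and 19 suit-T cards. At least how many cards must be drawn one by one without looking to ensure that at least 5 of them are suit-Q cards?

208

In the worst case for collecting suit-Q cards, every non-suit-Q card comes out first.
There are 24 + 33 + 10 + 19 + 34 + 7 + 26 + 31 + 19 = 203 non-suit-Q cards altogether.
After those, each further card must be suit-Q, so 203 + 5 = 208 draws guarantee 5 suit-Q cards.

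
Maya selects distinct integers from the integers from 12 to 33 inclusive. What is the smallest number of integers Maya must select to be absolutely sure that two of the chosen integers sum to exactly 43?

13

A set avoiding the sum 43 can contain at most one of each pair {x, 43−x}, plus the 2 elements whose complement lies outside the range.
The integers 22, …, 33 (12 of them) are such a set: any two sum to at least 22+23 = 45 > 43.
By the pigeonhole principle, any 13th integer completes one of the 10 pairs, so 13 choices force a sum of 43.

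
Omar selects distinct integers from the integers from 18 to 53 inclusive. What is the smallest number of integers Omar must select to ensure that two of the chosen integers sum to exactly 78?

23

Group the elements by complementary pair {x, 78−x}: {25,53}, {26,52}, {27,51}, …, giving 14 two-element pairs, the single value 39 (it cannot pair with itself since the integers are distinct), and 7 integers whose partner 78−x falls outside [18,53].
By pigeonhole, treating each of those 22 groups as a pigeonhole, one can pick one integer per group — 22 integers — with no two summing to 78.
The 23rd integer lands in an occupied pair, forcing a sum of 78.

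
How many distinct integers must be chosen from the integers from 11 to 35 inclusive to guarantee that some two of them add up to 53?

Group the elements by complementary pair {x, 53−x}: {18,35}, {19,34}, {20,33}, …, giving 9 two-element pairs and 7 integers whose partner 53−x falls outside [11,35].
Treating each of those 16 groups as a pigeonhole, one can pick one integer per group — 16 integers — with no two summing to 53.
The 17th integer lands in an occupied pair, forcing a sum of 53.

17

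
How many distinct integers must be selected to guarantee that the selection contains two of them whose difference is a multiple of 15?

16

Integers whose pairwise differences are multiples of 15 are exactly those sharing a remainder mod 15. The 15 residue classes mod 15 are the pigeonholes.
With 15 integers one could put 1 in each residue class and have no class reach 2.
The 16th integer pushes some class to 2, so 15·1 + 1 = 16.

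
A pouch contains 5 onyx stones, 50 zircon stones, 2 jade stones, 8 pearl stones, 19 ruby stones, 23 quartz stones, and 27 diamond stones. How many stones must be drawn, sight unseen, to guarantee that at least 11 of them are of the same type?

56

Pigeonhole: put each drawn stone into a box by type. The largest draw with every box below 11 takes min(count, 10) from each type; types with fewer than 10 contribute all they have.
Σ min(cᵢ, 10) = 5 + 10 + 2 + 8 + 10 + 10 + 10 = 55.
Draw number 55 + 1 = 56 must push one box to 11.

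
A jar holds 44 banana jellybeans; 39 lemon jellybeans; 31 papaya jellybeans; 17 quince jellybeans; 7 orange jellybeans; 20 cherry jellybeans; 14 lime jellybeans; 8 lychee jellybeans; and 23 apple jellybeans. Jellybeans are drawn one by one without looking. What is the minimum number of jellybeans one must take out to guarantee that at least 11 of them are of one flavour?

86

By the pigeonhole principle, put each drawn jellybean into a box by flavour. The largest draw with every box below 11 takes min(count, 10) from each flavour; flavours with fewer than 10 contribute all they have.
Σ min(cᵢ, 10) = 10 + 10 + 10 + 10 + 7 + 10 + 10 + 8 + 10 = 85.
Draw number 85 + 1 = 86 must push one box to 11.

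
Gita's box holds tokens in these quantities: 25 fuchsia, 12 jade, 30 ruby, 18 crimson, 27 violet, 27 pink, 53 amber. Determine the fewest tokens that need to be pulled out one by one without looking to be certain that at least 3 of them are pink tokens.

168

In the worst case for collecting pink tokens, every non-pink token comes out first.
There are 25 + 12 + 30 + 18 + 27 + 53 = 165 non-pink tokens altogether.
After those, each further token must be pink, so 165 + 3 = 168 draws guarantee 3 pink tokens.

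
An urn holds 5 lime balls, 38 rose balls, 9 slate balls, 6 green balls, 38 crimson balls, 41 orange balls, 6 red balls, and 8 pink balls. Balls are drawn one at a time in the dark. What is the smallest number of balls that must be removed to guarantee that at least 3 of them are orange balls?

In the worst case for collecting orange balls, every non-orange ball comes out first.
There are 5 + 38 + 9 + 6 + 38 + 6 + 8 = 110 non-orange balls altogether.
After those, each further ball must be orange, so 110 + 3 = 113 draws guarantee 3 orange balls.

113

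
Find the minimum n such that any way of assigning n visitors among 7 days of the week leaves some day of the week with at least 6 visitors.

With 35 visitors one could put exactly 5 in each of the 7 days of the week, and no day of the week would reach 6.
By pigeonhole, one more visitor must land in a day of the week that already has 5, giving it 6.
So 7 × 5 + 1 = 36 visitors are required.

36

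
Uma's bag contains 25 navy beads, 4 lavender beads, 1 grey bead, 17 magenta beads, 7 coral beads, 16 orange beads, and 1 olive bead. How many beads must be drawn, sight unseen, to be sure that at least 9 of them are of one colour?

38

Pigeonhole: the 7 colours are the holes; the beads drawn are the pigeons.
To avoid 9 of any one colour, the worst case takes at most 8 of each colour, or every bead of a colour that has fewer than 8.
That gives 8 + 4 + 1 + 8 + 7 + 8 + 1 = 37 beads with no colour reaching 9.
The next bead forces some colour to 9, so 37 + 1 = 38.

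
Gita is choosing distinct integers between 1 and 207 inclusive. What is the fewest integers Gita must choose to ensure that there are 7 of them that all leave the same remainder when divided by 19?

115

The 19 residue classes mod 19 are the pigeonholes.
With 114 integers one could put 6 in each residue class and have no class reach 7.
The 115th integer pushes some class to 7, so 19·6 + 1 = 115.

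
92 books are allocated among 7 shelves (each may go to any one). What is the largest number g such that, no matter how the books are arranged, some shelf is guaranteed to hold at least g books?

14

The 7 shelves are the holes and the 92 books are the pigeons.
If every shelf held at most 13 books, the total would be at most 7 × 13 = 91, which is less than 92.
So some shelf holds at least ⌈92/7⌉ = 14 books.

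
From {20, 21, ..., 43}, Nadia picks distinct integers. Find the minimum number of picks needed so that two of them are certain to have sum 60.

Two chosen integers sum to 60 exactly when both halves of some pair {x, 60−x} with 20 ≤ x ≤ 60−x ≤ 40 are chosen — 10 such pairs.
The remaining 4 elements (those with no distinct partner in range) can never complete a 60-sum, so the worst case takes all of them and one from each pair: 4 + 10 = 14.
The 15th integer has to be the second member of some pair, so 14 + 1 = 15.

15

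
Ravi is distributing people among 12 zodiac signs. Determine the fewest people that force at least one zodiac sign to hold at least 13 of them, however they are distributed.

With 144 people one could put exactly 12 in each of the 12 zodiac signs, and no zodiac sign would reach 13.
One more person must land in a zodiac sign that already has 12, giving it 13.
So 12 × 12 + 1 = 145 people are required.

145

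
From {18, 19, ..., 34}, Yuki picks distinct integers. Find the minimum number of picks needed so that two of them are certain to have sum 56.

12

Group the elements by complementary pair {x, 56−x}: {22,34}, {23,33}, {24,32}, …, giving 6 two-element pairs, the single value 28 (it cannot pair with itself since the integers are distinct), and 4 integers whose partner 56−x falls outside [18,34].
Pigeonhole: treating each of those 11 groups as a pigeonhole, one can pick one integer per group — 11 integers — with no two summing to 56.
The 12th integer lands in an occupied pair, forcing a sum of 56.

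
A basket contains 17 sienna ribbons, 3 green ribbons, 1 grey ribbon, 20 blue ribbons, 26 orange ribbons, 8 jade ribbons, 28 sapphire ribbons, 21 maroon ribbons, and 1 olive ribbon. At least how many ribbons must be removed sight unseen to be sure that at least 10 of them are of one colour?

By the pigeonhole principle, the 9 colours are the holes; the ribbons drawn are the pigeons.
To avoid 10 of any one colour, the worst case takes at most 9 of each colour, or every ribbon of a colour that has fewer than 9.
That gives 9 + 3 + 1 + 9 + 9 + 8 + 9 + 9 + 1 = 58 ribbons with no colour reaching 10.
The next ribbon forces some colour to 10, so 58 + 1 = 59.

59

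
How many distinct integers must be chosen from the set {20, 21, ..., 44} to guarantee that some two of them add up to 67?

15

Group the elements by complementary pair {x, 67−x}: {23,44}, {24,43}, {25,42}, …, giving 11 two-element pairs and 3 integers whose partner 67−x falls outside [20,44].
Treating each of those 14 groups as a pigeonhole, one can pick one integer per group — 14 integers — with no two summing to 67.
The 15th integer lands in an occupied pair, forcing a sum of 67.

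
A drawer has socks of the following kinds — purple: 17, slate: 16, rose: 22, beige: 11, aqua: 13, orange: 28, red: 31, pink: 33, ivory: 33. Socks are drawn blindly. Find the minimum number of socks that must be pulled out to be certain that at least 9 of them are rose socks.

191

In the worst case for collecting rose socks, every non-rose sock comes out first.
There are 17 + 16 + 11 + 13 + 28 + 31 + 33 + 33 = 182 non-rose socks altogether.
After those, each further sock must be rose, so 182 + 9 = 191 draws guarantee 9 rose socks.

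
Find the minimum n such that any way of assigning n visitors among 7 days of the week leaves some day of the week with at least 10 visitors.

64

With 63 visitors one could put exactly 9 in each of the 7 days of the week, and no day of the week would reach 10.
By the pigeonhole principle, one more visitor must land in a day of the week that already has 9, giving it 10.
So 7 × 9 + 1 = 64 visitors are required.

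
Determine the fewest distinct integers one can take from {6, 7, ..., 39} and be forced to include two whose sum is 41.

Group the elements by complementary pair {x, 41−x}: {6,35}, {7,34}, {8,33}, …, giving 15 two-element pairs and 4 integers whose partner 41−x falls outside [6,39].
By the pigeonhole principle, treating each of those 19 groups as a pigeonhole, one can pick one integer per group — 19 integers — with no two summing to 41.
The 20th integer lands in an occupied pair, forcing a sum of 41.

20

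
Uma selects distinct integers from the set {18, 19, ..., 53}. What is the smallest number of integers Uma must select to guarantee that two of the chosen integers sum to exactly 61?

Group the elements by complementary pair {x, 61−x}: {18,43}, {19,42}, {20,41}, …, giving 13 two-element pairs and 10 integers whose partner 61−x falls outside [18,53].
Treating each of those 23 groups as a pigeonhole, one can pick one integer per group — 23 integers — with no two summing to 61.
The 24th integer lands in an occupied pair, forcing a sum of 61.

24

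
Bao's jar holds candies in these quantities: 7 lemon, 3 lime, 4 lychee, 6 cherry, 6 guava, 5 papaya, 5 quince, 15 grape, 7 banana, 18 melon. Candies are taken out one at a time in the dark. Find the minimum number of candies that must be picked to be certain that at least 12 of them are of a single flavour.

Pigeonhole: put each drawn candy into a box by flavour. The largest draw with every box below 12 takes min(count, 11) from each flavour; flavours with fewer than 11 contribute all they have.
Σ min(cᵢ, 11) = 7 + 3 + 4 + 6 + 6 + 5 + 5 + 11 + 7 + 11 = 65.
Draw number 65 + 1 = 66 must push one box to 12.

66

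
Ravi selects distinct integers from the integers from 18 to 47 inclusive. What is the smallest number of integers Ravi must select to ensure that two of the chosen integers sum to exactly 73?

A set avoiding the sum 73 can contain at most one of each pair {x, 73−x}, plus the 8 elements whose complement lies outside the range.
The integers 18, …, 36 (19 of them) are such a set: any two sum to at least 18+19 = 37 and at most 35+36 = 71 < 73.
Pigeonhole: any 20th integer completes one of the 11 pairs, so 20 choices force a sum of 73.

20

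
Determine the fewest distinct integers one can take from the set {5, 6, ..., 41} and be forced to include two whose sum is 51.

22

Group the elements by complementary pair {x, 51−x}: {10,41}, {11,40}, {12,39}, …, giving 16 two-element pairs and 5 integers whose partner 51−x falls outside [5,41].
Treating each of those 21 groups as a pigeonhole, one can pick one integer per group — 21 integers — with no two summing to 51.
The 22nd integer lands in an occupied pair, forcing a sum of 51.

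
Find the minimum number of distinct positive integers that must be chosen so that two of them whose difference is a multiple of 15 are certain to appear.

16

Integers whose pairwise differences are multiples of 15 are exactly those sharing a remainder mod 15. By the pigeonhole principle, the 15 residue classes mod 15 are the pigeonholes.
With 15 integers one could put 1 in each residue class and have no class reach 2.
The 16th integer pushes some class to 2, so 15·1 + 1 = 16.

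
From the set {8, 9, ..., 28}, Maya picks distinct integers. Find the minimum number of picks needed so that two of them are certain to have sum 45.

16

A set avoiding the sum 45 can contain at most one of each pair {x, 45−x}, plus the 9 elements whose complement lies outside the range.
The integers 8, …, 22 (15 of them) are such a set: any two sum to at least 8+9 = 17 and at most 21+22 = 43 < 45.
Pigeonhole: any 16th integer completes one of the 6 pairs, so 16 choices force a sum of 45.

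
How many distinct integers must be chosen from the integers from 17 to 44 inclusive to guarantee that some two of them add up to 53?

Two chosen integers sum to 53 exactly when both halves of some pair {x, 53−x} with 17 ≤ x ≤ 53−x ≤ 36 are chosen — 10 such pairs.
The remaining 8 elements (those with no distinct partner in range) can never complete a 53-sum, so the worst case takes all of them and one from each pair: 8 + 10 = 18.
Pigeonhole: the 19th integer has to be the second member of some pair, so 18 + 1 = 19.

19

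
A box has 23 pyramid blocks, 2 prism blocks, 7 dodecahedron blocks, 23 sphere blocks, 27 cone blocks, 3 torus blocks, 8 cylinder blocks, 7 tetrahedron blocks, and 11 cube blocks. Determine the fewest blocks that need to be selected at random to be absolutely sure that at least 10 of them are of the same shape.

64

By the pigeonhole principle, the 9 shapes are the holes; the blocks drawn are the pigeons.
To avoid 10 of any one shape, the worst case takes at most 9 of each shape, or every block of a shape that has fewer than 9.
That gives 9 + 2 + 7 + 9 + 9 + 3 + 8 + 7 + 9 = 63 blocks with no shape reaching 10.
The next block forces some shape to 10, so 63 + 1 = 64.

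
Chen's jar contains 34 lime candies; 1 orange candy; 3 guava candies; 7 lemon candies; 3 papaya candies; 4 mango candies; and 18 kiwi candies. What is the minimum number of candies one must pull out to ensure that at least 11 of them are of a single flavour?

39

The 7 flavours are the holes; the candies drawn are the pigeons.
To avoid 11 of any one flavour, the worst case takes at most 10 of each flavour, or every candy of a flavour that has fewer than 10.
That gives 10 + 1 + 3 + 7 + 3 + 4 + 10 = 38 candies with no flavour reaching 11.
The next candy forces some flavour to 11, so 38 + 1 = 39.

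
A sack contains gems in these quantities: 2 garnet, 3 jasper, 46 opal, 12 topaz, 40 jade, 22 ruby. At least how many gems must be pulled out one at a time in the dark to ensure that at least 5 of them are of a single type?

22

By the pigeonhole principle, the 6 types are the holes; the gems drawn are the pigeons.
To avoid 5 of any one type, the worst case takes at most 4 of each type, or every gem of a type that has fewer than 4.
That gives 2 + 3 + 4 + 4 + 4 + 4 = 21 gems with no type reaching 5.
The next gem forces some type to 5, so 21 + 1 = 22.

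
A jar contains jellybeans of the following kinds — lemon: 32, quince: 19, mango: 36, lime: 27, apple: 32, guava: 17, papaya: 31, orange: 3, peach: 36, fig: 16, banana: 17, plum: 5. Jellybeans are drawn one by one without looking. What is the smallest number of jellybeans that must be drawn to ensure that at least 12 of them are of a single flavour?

119

Put each drawn jellybean into a box by flavour. The largest draw with every box below 12 takes min(count, 11) from each flavour; flavours with fewer than 11 contribute all they have.
Σ min(cᵢ, 11) = 11 + 11 + 11 + 11 + 11 + 11 + 11 + 3 + 11 + 11 + 11 + 5 = 118.
Draw number 118 + 1 = 119 must push one box to 12.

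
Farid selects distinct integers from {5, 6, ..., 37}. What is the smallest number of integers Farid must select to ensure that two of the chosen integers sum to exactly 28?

A set avoiding the sum 28 can contain at most one of each pair {x, 28−x}, plus the 15 elements whose complement lies outside the range or equal to its own complement.
The integers 14, …, 37 (24 of them) are such a set: any two sum to at least 14+15 = 29 > 28.
Any 25th integer completes one of the 9 pairs, so 25 choices force a sum of 28.

25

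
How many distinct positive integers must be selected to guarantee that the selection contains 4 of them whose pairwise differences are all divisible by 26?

79

Integers whose pairwise differences are multiples of 26 are exactly those sharing a remainder mod 26. The 26 residue classes mod 26 are the pigeonholes.
With 78 integers one could put 3 in each residue class and have no class reach 4.
The 79th integer pushes some class to 4, so 26·3 + 1 = 79.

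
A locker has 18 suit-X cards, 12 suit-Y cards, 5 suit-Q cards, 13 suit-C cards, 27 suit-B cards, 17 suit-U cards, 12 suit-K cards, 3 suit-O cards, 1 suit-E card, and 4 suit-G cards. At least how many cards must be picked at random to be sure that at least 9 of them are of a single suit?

Put each drawn card into a box by suit. The largest draw with every box below 9 takes min(count, 8) from each suit; suits with fewer than 8 contribute all they have.
Σ min(cᵢ, 8) = 8 + 8 + 5 + 8 + 8 + 8 + 8 + 3 + 1 + 4 = 61.
Draw number 61 + 1 = 62 must push one box to 9.

62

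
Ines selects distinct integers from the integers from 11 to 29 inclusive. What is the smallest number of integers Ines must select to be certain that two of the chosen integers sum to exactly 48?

Group the elements by complementary pair {x, 48−x}: {19,29}, {20,28}, {21,27}, …, giving 5 two-element pairs, the single value 24 (it cannot pair with itself since the integers are distinct), and 8 integers whose partner 48−x falls outside [11,29].
Treating each of those 14 groups as a pigeonhole, one can pick one integer per group — 14 integers — with no two summing to 48.
The 15th integer lands in an occupied pair, forcing a sum of 48.

15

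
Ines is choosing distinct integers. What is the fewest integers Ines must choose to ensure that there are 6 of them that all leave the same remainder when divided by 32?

The 32 residue classes mod 32 are the pigeonholes.
With 160 integers one could put 5 in each residue class and have no class reach 6.
The 161st integer pushes some class to 6, so 32·5 + 1 = 161.

161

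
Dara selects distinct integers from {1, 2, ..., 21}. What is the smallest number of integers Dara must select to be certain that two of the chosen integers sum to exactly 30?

Group the elements by complementary pair {x, 30−x}: {9,21}, {10,20}, {11,19}, …, giving 6 two-element pairs, the single value 15 (it cannot pair with itself since the integers are distinct), and 8 integers whose partner 30−x falls outside [1,21].
Pigeonhole: treating each of those 15 groups as a pigeonhole, one can pick one integer per group — 15 integers — with no two summing to 30.
The 16th integer lands in an occupied pair, forcing a sum of 30.

16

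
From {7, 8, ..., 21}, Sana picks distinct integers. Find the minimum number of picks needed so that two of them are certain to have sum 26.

10

Two chosen integers sum to 26 exactly when both halves of some pair {x, 26−x} with 7 ≤ x ≤ 26−x ≤ 19 are chosen — 6 such pairs.
The remaining 3 elements (those with no distinct partner in range) can never complete a 26-sum, so the worst case takes all of them and one from each pair: 3 + 6 = 9.
The 10th integer has to be the second member of some pair, so 9 + 1 = 10.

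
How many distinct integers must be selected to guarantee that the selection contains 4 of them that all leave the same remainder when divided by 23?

70

By pigeonhole, the 23 residue classes mod 23 are the pigeonholes.
With 69 integers one could put 3 in each residue class and have no class reach 4.
The 70th integer pushes some class to 4, so 23·3 + 1 = 70.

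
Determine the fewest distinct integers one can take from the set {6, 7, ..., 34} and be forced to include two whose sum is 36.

18

Group the elements by complementary pair {x, 36−x}: {6,30}, {7,29}, {8,28}, …, giving 12 two-element pairs, the single value 18 (it cannot pair with itself since the integers are distinct), and 4 integers whose partner 36−x falls outside [6,34].
Treating each of those 17 groups as a pigeonhole, one can pick one integer per group — 17 integers — with no two summing to 36.
The 18th integer lands in an occupied pair, forcing a sum of 36.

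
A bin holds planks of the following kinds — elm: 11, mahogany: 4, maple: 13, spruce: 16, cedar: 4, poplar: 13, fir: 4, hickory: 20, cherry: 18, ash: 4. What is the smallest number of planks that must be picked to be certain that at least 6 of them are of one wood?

47

By pigeonhole, put each drawn plank into a box by wood. The largest draw with every box below 6 takes min(count, 5) from each wood; woods with fewer than 5 contribute all they have.
Σ min(cᵢ, 5) = 5 + 4 + 5 + 5 + 4 + 5 + 4 + 5 + 5 + 4 = 46.
Draw number 46 + 1 = 47 must push one box to 6.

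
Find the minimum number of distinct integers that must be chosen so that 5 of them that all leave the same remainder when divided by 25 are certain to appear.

The 25 residue classes mod 25 are the pigeonholes.
With 100 integers one could put 4 in each residue class and have no class reach 5.
The 101st integer pushes some class to 5, so 25·4 + 1 = 101.

101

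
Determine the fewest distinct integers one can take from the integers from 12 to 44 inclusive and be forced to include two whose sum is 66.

A set avoiding the sum 66 can contain at most one of each pair {x, 66−x}, plus the 11 elements whose complement lies outside the range or equal to its own complement.
The integers 12, …, 33 (22 of them) are such a set: any two sum to at least 12+13 = 25 and at most 32+33 = 65 < 66.
Any 23rd integer completes one of the 11 pairs, so 23 choices force a sum of 66.

23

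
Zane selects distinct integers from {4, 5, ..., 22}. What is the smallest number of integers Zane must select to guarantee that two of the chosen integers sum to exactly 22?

Group the elements by complementary pair {x, 22−x}: {4,18}, {5,17}, {6,16}, …, giving 7 two-element pairs, the single value 11 (it cannot pair with itself since the integers are distinct), and 4 integers whose partner 22−x falls outside [4,22].
Treating each of those 12 groups as a pigeonhole, one can pick one integer per group — 12 integers — with no two summing to 22.
The 13th integer lands in an occupied pair, forcing a sum of 22.

13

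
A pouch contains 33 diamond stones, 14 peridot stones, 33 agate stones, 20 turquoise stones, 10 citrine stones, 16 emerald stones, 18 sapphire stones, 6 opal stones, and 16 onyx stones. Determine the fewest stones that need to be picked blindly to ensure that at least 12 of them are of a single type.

94

By the pigeonhole principle, put each drawn stone into a box by type. The largest draw with every box below 12 takes min(count, 11) from each type; types with fewer than 11 contribute all they have.
Σ min(cᵢ, 11) = 11 + 11 + 11 + 11 + 10 + 11 + 11 + 6 + 11 = 93.
Draw number 93 + 1 = 94 must push one box to 12.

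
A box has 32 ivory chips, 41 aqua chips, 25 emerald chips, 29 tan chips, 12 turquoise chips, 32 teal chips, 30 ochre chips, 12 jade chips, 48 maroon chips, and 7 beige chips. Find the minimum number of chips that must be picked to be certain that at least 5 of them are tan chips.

244

In the worst case for collecting tan chips, every non-tan chip comes out first.
There are 32 + 41 + 25 + 12 + 32 + 30 + 12 + 48 + 7 = 239 non-tan chips altogether.
After those, each further chip must be tan, so 239 + 5 = 244 draws guarantee 5 tan chips.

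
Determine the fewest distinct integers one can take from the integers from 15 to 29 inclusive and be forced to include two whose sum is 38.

Group the elements by complementary pair {x, 38−x}: {15,23}, {16,22}, {17,21}, …, giving 4 two-element pairs, the single value 19 (it cannot pair with itself since the integers are distinct), and 6 integers whose partner 38−x falls outside [15,29].
Treating each of those 11 groups as a pigeonhole, one can pick one integer per group — 11 integers — with no two summing to 38.
The 12th integer lands in an occupied pair, forcing a sum of 38.

12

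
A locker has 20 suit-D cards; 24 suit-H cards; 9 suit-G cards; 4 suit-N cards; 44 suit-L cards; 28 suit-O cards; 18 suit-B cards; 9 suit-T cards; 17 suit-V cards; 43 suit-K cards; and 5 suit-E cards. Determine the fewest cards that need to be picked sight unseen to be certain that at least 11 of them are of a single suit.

An adversary could hand out at most 10 cards per suit (4 suits run out sooner): 10 + 10 + 9 + 4 + 10 + 10 + 10 + 9 + 10 + 10 + 5 = 97 cards and still no suit has 11.
Pigeonhole: one more card lands in a suit already at 10, so 98 draws are enough and 97 are not.

98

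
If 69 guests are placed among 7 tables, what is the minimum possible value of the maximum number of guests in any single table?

The 7 tables are the holes and the 69 guests are the pigeons.
If every table held at most 9 guests, the total would be at most 7 × 9 = 63, which is less than 69.
So some table holds at least ⌈69/7⌉ = 10 guests.

10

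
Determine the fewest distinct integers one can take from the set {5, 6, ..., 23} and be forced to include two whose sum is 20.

15

Group the elements by complementary pair {x, 20−x}: {5,15}, {6,14}, {7,13}, …, giving 5 two-element pairs, the single value 10 (it cannot pair with itself since the integers are distinct), and 8 integers whose partner 20−x falls outside [5,23].
Treating each of those 14 groups as a pigeonhole, one can pick one integer per group — 14 integers — with no two summing to 20.
The 15th integer lands in an occupied pair, forcing a sum of 20.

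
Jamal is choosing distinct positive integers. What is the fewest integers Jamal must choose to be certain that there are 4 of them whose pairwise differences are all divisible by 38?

115

Integers whose pairwise differences are multiples of 38 are exactly those sharing a remainder mod 38. The 38 residue classes mod 38 are the pigeonholes.
With 114 integers one could put 3 in each residue class and have no class reach 4.
The 115th integer pushes some class to 4, so 38·3 + 1 = 115.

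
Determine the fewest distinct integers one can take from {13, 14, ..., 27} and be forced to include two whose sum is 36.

11

A set avoiding the sum 36 can contain at most one of each pair {x, 36−x}, plus the 5 elements whose complement lies outside the range or equal to its own complement.
The integers 18, …, 27 (10 of them) are such a set: any two sum to at least 18+19 = 37 > 36.
By the pigeonhole principle, any 11th integer completes one of the 5 pairs, so 11 choices force a sum of 36.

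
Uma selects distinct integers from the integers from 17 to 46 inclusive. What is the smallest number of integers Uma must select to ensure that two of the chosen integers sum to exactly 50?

23

A set avoiding the sum 50 can contain at most one of each pair {x, 50−x}, plus the 14 elements whose complement lies outside the range or equal to its own complement.
The integers 25, …, 46 (22 of them) are such a set: any two sum to at least 25+26 = 51 > 50.
By the pigeonhole principle, any 23rd integer completes one of the 8 pairs, so 23 choices force a sum of 50.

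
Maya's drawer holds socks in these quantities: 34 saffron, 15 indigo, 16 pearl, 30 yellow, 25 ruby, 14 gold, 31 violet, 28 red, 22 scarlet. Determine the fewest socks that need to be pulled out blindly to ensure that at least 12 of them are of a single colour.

100

An adversary could hand out at most 11 socks per colour: 11 + 11 + 11 + 11 + 11 + 11 + 11 + 11 + 11 = 99 socks and still no colour has 12.
One more sock lands in a colour already at 11, so 100 draws are enough and 99 are not.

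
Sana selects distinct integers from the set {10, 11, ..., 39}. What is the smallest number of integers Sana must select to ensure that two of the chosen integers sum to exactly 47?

17

Group the elements by complementary pair {x, 47−x}: {10,37}, {11,36}, {12,35}, …, giving 14 two-element pairs and 2 integers whose partner 47−x falls outside [10,39].
By pigeonhole, treating each of those 16 groups as a pigeonhole, one can pick one integer per group — 16 integers — with no two summing to 47.
The 17th integer lands in an occupied pair, forcing a sum of 47.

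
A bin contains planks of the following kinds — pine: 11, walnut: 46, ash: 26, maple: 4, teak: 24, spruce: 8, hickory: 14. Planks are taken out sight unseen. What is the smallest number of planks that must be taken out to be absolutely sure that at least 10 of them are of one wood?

The 7 woods are the holes; the planks drawn are the pigeons.
To avoid 10 of any one wood, the worst case takes at most 9 of each wood, or every plank of a wood that has fewer than 9.
That gives 9 + 9 + 9 + 4 + 9 + 8 + 9 = 57 planks with no wood reaching 10.
The next plank forces some wood to 10, so 57 + 1 = 58.

58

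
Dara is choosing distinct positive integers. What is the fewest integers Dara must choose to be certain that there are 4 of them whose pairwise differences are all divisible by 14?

Integers whose pairwise differences are multiples of 14 are exactly those sharing a remainder mod 14. By pigeonhole, the 14 residue classes mod 14 are the pigeonholes.
With 42 integers one could put 3 in each residue class and have no class reach 4.
The 43rd integer pushes some class to 4, so 14·3 + 1 = 43.

43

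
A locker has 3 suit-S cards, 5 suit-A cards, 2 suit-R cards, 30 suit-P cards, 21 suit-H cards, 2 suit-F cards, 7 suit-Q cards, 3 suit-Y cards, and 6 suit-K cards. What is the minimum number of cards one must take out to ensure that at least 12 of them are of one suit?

51

The 9 suits are the holes; the cards drawn are the pigeons.
To avoid 12 of any one suit, the worst case takes at most 11 of each suit, or every card of a suit that has fewer than 11.
That gives 3 + 5 + 2 + 11 + 11 + 2 + 7 + 3 + 6 = 50 cards with no suit reaching 12.
The next card forces some suit to 12, so 50 + 1 = 51.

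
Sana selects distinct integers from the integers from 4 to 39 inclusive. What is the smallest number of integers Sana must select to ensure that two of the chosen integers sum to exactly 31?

25

Two chosen integers sum to 31 exactly when both halves of some pair {x, 31−x} with 4 ≤ x ≤ 31−x ≤ 27 are chosen — 12 such pairs.
The remaining 12 elements (those with no distinct partner in range) can never complete a 31-sum, so the worst case takes all of them and one from each pair: 12 + 12 = 24.
The 25th integer has to be the second member of some pair, so 24 + 1 = 25.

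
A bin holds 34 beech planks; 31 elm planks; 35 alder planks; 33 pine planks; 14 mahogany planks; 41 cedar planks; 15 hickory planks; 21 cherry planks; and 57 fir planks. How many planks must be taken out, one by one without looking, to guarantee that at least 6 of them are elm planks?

In the worst case for collecting elm planks, every non-elm plank comes out first.
There are 34 + 35 + 33 + 14 + 41 + 15 + 21 + 57 = 250 non-elm planks altogether.
After those, each further plank must be elm, so 250 + 6 = 256 draws guarantee 6 elm planks.

256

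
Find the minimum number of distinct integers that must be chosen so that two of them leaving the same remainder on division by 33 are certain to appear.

34

The 33 residue classes mod 33 are the pigeonholes.
With 33 integers one could put 1 in each residue class and have no class reach 2.
The 34th integer pushes some class to 2, so 33·1 + 1 = 34.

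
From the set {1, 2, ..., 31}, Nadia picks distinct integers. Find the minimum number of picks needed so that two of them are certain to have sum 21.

22

A set avoiding the sum 21 can contain at most one of each pair {x, 21−x}, plus the 11 elements whose complement lies outside the range.
The integers 11, …, 31 (21 of them) are such a set: any two sum to at least 11+12 = 23 > 21.
Any 22nd integer completes one of the 10 pairs, so 22 choices force a sum of 21.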